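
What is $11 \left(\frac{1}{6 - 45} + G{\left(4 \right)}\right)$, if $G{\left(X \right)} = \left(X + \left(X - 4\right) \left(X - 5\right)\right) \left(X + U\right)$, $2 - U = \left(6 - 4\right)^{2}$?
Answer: $\frac{3421}{39} \approx 87.718$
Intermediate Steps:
$U = -2$ ($U = 2 - \left(6 - 4\right)^{2} = 2 - 2^{2} = 2 - 4 = -2$)
$G{\left(X \right)} = \left(-2 + X\right) \left(X + \left(-5 + X\right) \left(-4 + X\right)\right)$ ($G{\left(X \right)} = \left(X + \left(X - 4\right) \left(X - 5\right)\right) \left(X - 2\right) = \left(X + \left(-4 + X\right) \left(-5 + X\right)\right) \left(-2 + X\right) = \left(X + \left(-5 + X\right) \left(-4 + X\right)\right) \left(-2 + X\right) = \left(-2 + X\right) \left(X + \left(-5 + X\right) \left(-4 + X\right)\right)$)
$11 \left(\frac{1}{6 - 45} + G{\left(4 \right)}\right) = 11 \left(\frac{1}{6 - 45} + \left(-40 + 4^{3} - 10 \cdot 4^{2} + 36 \cdot 4\right)\right) = 11 \left(\frac{1}{-39} + \left(-40 + 64 - 160 + 144\right)\right) = 11 \left(- \frac{1}{39} + \left(-40 + 64 - 160 + 144\right)\right) = 11 \left(- \frac{1}{39} + 8\right) = 11 \cdot \frac{311}{39} = \frac{3421}{39}$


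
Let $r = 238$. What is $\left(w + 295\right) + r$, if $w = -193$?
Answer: $340$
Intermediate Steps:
$\left(w + 295\right) + r = \left(-193 + 295\right) + 238 = 102 + 238 = 340$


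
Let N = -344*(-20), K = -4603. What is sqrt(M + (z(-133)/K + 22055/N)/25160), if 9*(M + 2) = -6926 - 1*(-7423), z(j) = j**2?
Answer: sqrt(47515514103003831153905)/29879361840 ≈ 7.2954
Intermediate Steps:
N = 6880
M = 479/9 (M = -2 + (-6926 - 1*(-7423))/9 = -2 + (-6926 + 7423)/9 = -2 + (1/9)*497 = -2 + 497/9 = 479/9 ≈ 53.222)
sqrt(M + (z(-133)/K + 22055/N)/25160) = sqrt(479/9 + ((-133)**2/(-4603) + 22055/6880)/25160) = sqrt(479/9 + (17689*(-1/4603) + 22055*(1/6880))*(1/25160)) = sqrt(479/9 + (-17689/4603 + 4411/1376)*(1/25160)) = sqrt(479/9 - 4036231/6333728*1/25160) = sqrt(479/9 - 4036231/159356596480) = sqrt(76331773387841/1434209368320) = sqrt(47515514103003831153905)/29879361840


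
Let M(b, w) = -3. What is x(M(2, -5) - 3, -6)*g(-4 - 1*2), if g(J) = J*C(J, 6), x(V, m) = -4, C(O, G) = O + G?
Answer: 0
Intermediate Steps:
C(O, G) = G + O
g(J) = J*(6 + J)
x(M(2, -5) - 3, -6)*g(-4 - 1*2) = -4*(-4 - 1*2)*(6 + (-4 - 1*2)) = -4*(-4 - 2)*(6 + (-4 - 2)) = -(-24)*(6 - 6) = -(-24)*0 = -4*0 = 0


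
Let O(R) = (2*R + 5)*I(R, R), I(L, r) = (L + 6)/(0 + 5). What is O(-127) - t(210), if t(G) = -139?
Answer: 30824/5 ≈ 6164.8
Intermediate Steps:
I(L, r) = 6/5 + L/5 (I(L, r) = (6 + L)/5 = (6 + L)*(⅕) = 6/5 + L/5)
O(R) = (5 + 2*R)*(6/5 + R/5) (O(R) = (2*R + 5)*(6/5 + R/5) = (5 + 2*R)*(6/5 + R/5))
O(-127) - t(210) = (5 + 2*(-127))*(6 - 127)/5 - 1*(-139) = (⅕)*(5 - 254)*(-121) + 139 = (⅕)*(-249)*(-121) + 139 = 30129/5 + 139 = 30824/5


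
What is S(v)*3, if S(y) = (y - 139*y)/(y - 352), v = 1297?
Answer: -59662/105 ≈ -568.21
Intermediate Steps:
S(y) = -138*y/(-352 + y) (S(y) = (-138*y)/(-352 + y) = -138*y/(-352 + y))
S(v)*3 = -138*1297/(-352 + 1297)*3 = -138*1297/945*3 = -138*1297*1/945*3 = -59662/315*3 = -59662/105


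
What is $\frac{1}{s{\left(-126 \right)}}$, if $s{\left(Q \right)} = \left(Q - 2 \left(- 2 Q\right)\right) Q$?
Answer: $\frac{1}{79380} \approx 1.2598 \cdot 10^{-5}$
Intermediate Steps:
$s{\left(Q \right)} = 5 Q^{2}$ ($s{\left(Q \right)} = \left(Q + 4 Q\right) Q = 5 Q Q = 5 Q^{2}$)
$\frac{1}{s{\left(-126 \right)}} = \frac{1}{5 \left(-126\right)^{2}} = \frac{1}{5 \cdot 15876} = \frac{1}{79380}$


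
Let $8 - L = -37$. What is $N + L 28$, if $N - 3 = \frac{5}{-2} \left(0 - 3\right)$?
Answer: $\frac{2541}{2} \approx 1270.5$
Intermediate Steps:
$L = 45$ ($L = 8 - -37 = 8 + 37 = 45$)
$N = \frac{21}{2}$ ($N = 3 + \frac{5}{-2} \left(0 - 3\right) = 3 + 5 \left(- \frac{1}{2}\right) \left(-3\right) = 3 - - \frac{15}{2} = 3 + \frac{15}{2} = \frac{21}{2} \approx 10.5$)
$N + L 28 = \frac{21}{2} + 45 \cdot 28 = \frac{21}{2} + 1260 = \frac{2541}{2}$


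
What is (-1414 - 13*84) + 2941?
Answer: 435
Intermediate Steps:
(-1414 - 13*84) + 2941 = (-1414 - 1092) + 2941 = -2506 + 2941 = 435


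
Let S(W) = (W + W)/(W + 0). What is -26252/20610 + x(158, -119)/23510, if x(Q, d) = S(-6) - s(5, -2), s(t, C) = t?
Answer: -12344927/9690822 ≈ -1.2739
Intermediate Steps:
S(W) = 2 (S(W) = (2*W)/W = 2)
x(Q, d) = -3 (x(Q, d) = 2 - 1*5 = 2 - 5 = -3)
-26252/20610 + x(158, -119)/23510 = -26252/20610 - 3/23510 = -26252*1/20610 - 3*1/23510 = -13126/10305 - 3/23510 = -12344927/9690822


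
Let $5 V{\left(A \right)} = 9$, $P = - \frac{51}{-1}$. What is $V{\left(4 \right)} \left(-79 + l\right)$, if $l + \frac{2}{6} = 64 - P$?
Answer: $- \frac{597}{5} \approx -119.4$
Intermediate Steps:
$P = 51$ ($P = \left(-51\right) \left(-1\right) = 51$)
$l = \frac{38}{3}$ ($l = - \frac{1}{3} + \left(64 - 51\right) = - \frac{1}{3} + 13 = \frac{38}{3} \approx 12.667$)
$V{\left(A \right)} = \frac{9}{5}$ ($V{\left(A \right)} = \frac{1}{5} \cdot 9 = \frac{9}{5}$)
$V{\left(4 \right)} \left(-79 + l\right) = \frac{9 \left(-79 + \frac{38}{3}\right)}{5} = \frac{9}{5} \left(- \frac{199}{3}\right) = - \frac{597}{5}$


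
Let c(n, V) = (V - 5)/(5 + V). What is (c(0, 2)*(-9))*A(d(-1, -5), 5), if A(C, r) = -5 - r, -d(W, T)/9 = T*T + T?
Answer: -270/7 ≈ -38.571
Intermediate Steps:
d(W, T) = -9*T - 9*T² (d(W, T) = -9*(T*T + T) = -9*(T² + T) = -9*(T + T²) = -9*T - 9*T²)
c(n, V) = (-5 + V)/(5 + V)
(c(0, 2)*(-9))*A(d(-1, -5), 5) = (((-5 + 2)/(5 + 2))*(-9))*(-5 - 1*5) = ((-3/7)*(-9))*(-5 - 5) = (((⅐)*(-3))*(-9))*(-10) = -3/7*(-9)*(-10) = (27/7)*(-10) = -270/7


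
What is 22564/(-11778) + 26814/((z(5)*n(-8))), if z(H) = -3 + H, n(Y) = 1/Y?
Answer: -631641866/5889 ≈ -1.0726e+5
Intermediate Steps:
22564/(-11778) + 26814/((z(5)*n(-8))) = 22564/(-11778) + 26814/(((-3 + 5)/(-8))) = 22564*(-1/11778) + 26814/((2*(-⅛))) = -11282/5889 + 26814/(-¼) = -11282/5889 + 26814*(-4) = -11282/5889 - 107256 = -631641866/5889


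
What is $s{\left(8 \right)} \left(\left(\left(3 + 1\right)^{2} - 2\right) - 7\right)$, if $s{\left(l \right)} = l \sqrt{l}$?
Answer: $112 \sqrt{2} \approx 158.39$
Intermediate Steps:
$s{\left(l \right)} = l^{\frac{3}{2}}$
$s{\left(8 \right)} \left(\left(\left(3 + 1\right)^{2} - 2\right) - 7\right) = 8^{\frac{3}{2}} \left(\left(\left(3 + 1\right)^{2} - 2\right) - 7\right) = 16 \sqrt{2} \left(\left(4^{2} - 2\right) - 7\right) = 16 \sqrt{2} \left(\left(16 - 2\right) - 7\right) = 16 \sqrt{2} \left(14 - 7\right) = 16 \sqrt{2} \cdot 7 = 112 \sqrt{2}$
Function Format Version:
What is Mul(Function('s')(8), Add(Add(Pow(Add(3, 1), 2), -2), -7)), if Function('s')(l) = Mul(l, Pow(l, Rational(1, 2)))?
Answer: Mul(112, Pow(2, Rational(1, 2))) ≈ 158.39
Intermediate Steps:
Function('s')(l) = Pow(l, Rational(3, 2))
Mul(Function('s')(8), Add(Add(Pow(Add(3, 1), 2), -2), -7)) = Mul(Pow(8, Rational(3, 2)), Add(Add(Pow(Add(3, 1), 2), -2), -7)) = Mul(Mul(16, Pow(2, Rational(1, 2))), Add(Add(Pow(4, 2), -2), -7)) = Mul(Mul(16, Pow(2, Rational(1, 2))), Add(Add(16, -2), -7)) = Mul(Mul(16, Pow(2, Rational(1, 2))), Add(14, -7)) = Mul(Mul(16, Pow(2, Rational(1, 2))), 7) = Mul(112, Pow(2, Rational(1, 2)))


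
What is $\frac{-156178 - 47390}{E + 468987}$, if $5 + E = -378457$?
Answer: $- \frac{67856}{30175} \approx -2.2487$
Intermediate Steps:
$E = -378462$ ($E = -5 - 378457 = -378462$)
$\frac{-156178 - 47390}{E + 468987} = \frac{-156178 - 47390}{-378462 + 468987} = - \frac{203568}{90525} = \left(-203568\right) \frac{1}{90525} = - \frac{67856}{30175}$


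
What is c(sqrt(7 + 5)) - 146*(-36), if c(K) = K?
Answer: 5256 + 2*sqrt(3) ≈ 5259.5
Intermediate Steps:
c(sqrt(7 + 5)) - 146*(-36) = sqrt(7 + 5) - 146*(-36) = sqrt(12) + 5256 = 2*sqrt(3) + 5256 = 5256 + 2*sqrt(3)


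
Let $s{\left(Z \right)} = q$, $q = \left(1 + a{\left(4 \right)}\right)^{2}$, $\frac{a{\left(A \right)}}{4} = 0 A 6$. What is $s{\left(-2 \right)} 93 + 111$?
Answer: $204$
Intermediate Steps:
$a{\left(A \right)} = 0$ ($a{\left(A \right)} = 4 \cdot 0 A 6 = 4 \cdot 0 \cdot 6 = 4 \cdot 0 = 0$)
$q = 1$ ($q = \left(1 + 0\right)^{2} = 1^{2} = 1$)
$s{\left(Z \right)} = 1$
$s{\left(-2 \right)} 93 + 111 = 1 \cdot 93 + 111 = 93 + 111 = 204$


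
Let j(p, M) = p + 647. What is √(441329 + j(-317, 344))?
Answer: √441659 ≈ 664.57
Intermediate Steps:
j(p, M) = 647 + p
√(441329 + j(-317, 344)) = √(441329 + (647 - 317)) = √(441329 + 330) = √441659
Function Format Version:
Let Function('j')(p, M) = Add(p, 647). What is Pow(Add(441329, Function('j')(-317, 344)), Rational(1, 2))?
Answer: Pow(441659, Rational(1, 2)) ≈ 664.57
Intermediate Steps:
Function('j')(p, M) = Add(647, p)
Pow(Add(441329, Function('j')(-317, 344)), Rational(1, 2)) = Pow(Add(441329, Add(647, -317)), Rational(1, 2)) = Pow(Add(441329, 330), Rational(1, 2)) = Pow(441659, Rational(1, 2))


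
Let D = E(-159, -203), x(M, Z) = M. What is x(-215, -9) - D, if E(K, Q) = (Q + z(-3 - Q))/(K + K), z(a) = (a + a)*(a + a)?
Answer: 91427/318 ≈ 287.51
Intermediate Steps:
z(a) = 4*a² (z(a) = (2*a)*(2*a) = 4*a²)
E(K, Q) = (Q + 4*(-3 - Q)²)/(2*K) (E(K, Q) = (Q + 4*(-3 - Q)²)/(K + K) = (Q + 4*(-3 - Q)²)/((2*K)) = (Q + 4*(-3 - Q)²)*(1/(2*K)) = (Q + 4*(-3 - Q)²)/(2*K))
D = -159797/318 (D = (½)*(-203 + 4*(3 - 203)²)/(-159) = (½)*(-1/159)*(-203 + 4*(-200)²) = (½)*(-1/159)*(-203 + 4*40000) = (½)*(-1/159)*(-203 + 160000) = (½)*(-1/159)*159797 = -159797/318 ≈ -502.51)
x(-215, -9) - D = -215 - 1*(-159797/318) = -215 + 159797/318 = 91427/318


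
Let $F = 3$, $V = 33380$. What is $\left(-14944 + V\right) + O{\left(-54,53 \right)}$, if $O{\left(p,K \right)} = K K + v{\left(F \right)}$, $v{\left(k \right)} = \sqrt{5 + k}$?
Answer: $21245 + 2 \sqrt{2} \approx 21248.0$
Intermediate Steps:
$O{\left(p,K \right)} = K^{2} + 2 \sqrt{2}$ ($O{\left(p,K \right)} = K K + \sqrt{5 + 3} = K^{2} + \sqrt{8} = K^{2} + 2 \sqrt{2}$)
$\left(-14944 + V\right) + O{\left(-54,53 \right)} = \left(-14944 + 33380\right) + \left(53^{2} + 2 \sqrt{2}\right) = 18436 + \left(2809 + 2 \sqrt{2}\right) = 21245 + 2 \sqrt{2}$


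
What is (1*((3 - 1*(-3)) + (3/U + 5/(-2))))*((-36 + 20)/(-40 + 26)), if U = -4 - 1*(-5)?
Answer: 52/7 ≈ 7.4286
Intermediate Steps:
U = 1 (U = -4 + 5 = 1)
(1*((3 - 1*(-3)) + (3/U + 5/(-2))))*((-36 + 20)/(-40 + 26)) = (1*((3 - 1*(-3)) + (3/1 + 5/(-2))))*((-36 + 20)/(-40 + 26)) = (1*((3 + 3) + (3*1 + 5*(-1/2))))*(-16/(-14)) = (1*(6 + (3 - 5/2)))*(-16*(-1/14)) = (1*(6 + 1/2))*(8/7) = (1*(13/2))*(8/7) = (13/2)*(8/7) = 52/7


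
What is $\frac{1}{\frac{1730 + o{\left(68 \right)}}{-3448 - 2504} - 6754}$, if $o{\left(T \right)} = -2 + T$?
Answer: $- \frac{1488}{10050401} \approx -0.00014805$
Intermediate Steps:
$\frac{1}{\frac{1730 + o{\left(68 \right)}}{-3448 - 2504} - 6754} = \frac{1}{\frac{1730 + \left(-2 + 68\right)}{-3448 - 2504} - 6754} = \frac{1}{\frac{1730 + 66}{-5952} - 6754} = \frac{1}{1796 \left(- \frac{1}{5952}\right) - 6754} = \frac{1}{- \frac{449}{1488} - 6754} = \frac{1}{- \frac{10050401}{1488}} = - \frac{1488}{10050401}$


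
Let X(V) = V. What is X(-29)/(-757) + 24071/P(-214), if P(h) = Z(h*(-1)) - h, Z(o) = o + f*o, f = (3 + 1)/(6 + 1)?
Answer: 127663937/2915964 ≈ 43.781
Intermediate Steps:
f = 4/7 ≈ 0.57143
Z(o) = 11*o/7 (Z(o) = o + 4*o/7 = 11*o/7)
P(h) = -18*h/7 (P(h) = 11*(h*(-1))/7 - h = 11*(-h)/7 - h = -11*h/7 - h = -18*h/7)
X(-29)/(-757) + 24071/P(-214) = -29/(-757) + 24071/((-18/7*(-214))) = -29*(-1/757) + 24071/(3852/7) = 29/757 + 24071*(7/3852) = 29/757 + 168497/3852 = 127663937/2915964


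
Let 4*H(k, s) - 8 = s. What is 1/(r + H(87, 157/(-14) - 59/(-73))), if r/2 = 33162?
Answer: 4088/271130053 ≈ 1.5078e-5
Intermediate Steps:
r = 66324 (r = 2*33162 = 66324)
H(k, s) = 2 + s/4
1/(r + H(87, 157/(-14) - 59/(-73))) = 1/(66324 + (2 + (157/(-14) - 59/(-73))/4)) = 1/(66324 + (2 + (157*(-1/14) - 59*(-1/73))/4)) = 1/(66324 + (2 + (-157/14 + 59/73)/4)) = 1/(66324 + (2 + (1/4)*(-10635/1022))) = 1/(66324 + (2 - 10635/4088)) = 1/(66324 - 2459/4088) = 1/(271130053/4088) = 4088/271130053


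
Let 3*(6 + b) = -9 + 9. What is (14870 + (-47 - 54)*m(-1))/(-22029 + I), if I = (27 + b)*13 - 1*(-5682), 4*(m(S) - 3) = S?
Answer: -58369/64296 ≈ -0.90782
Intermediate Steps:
m(S) = 3 + S/4
b = -6 (b = -6 + (-9 + 9)/3 = -6 + (⅓)*0 = -6 + 0 = -6)
I = 5955 (I = (27 - 6)*13 - 1*(-5682) = 21*13 + 5682 = 273 + 5682 = 5955)
(14870 + (-47 - 54)*m(-1))/(-22029 + I) = (14870 + (-47 - 54)*(3 + (¼)*(-1)))/(-22029 + 5955) = (14870 - 101*(3 - ¼))/(-16074) = (14870 - 101*11/4)*(-1/16074) = (14870 - 1111/4)*(-1/16074) = (58369/4)*(-1/16074) = -58369/64296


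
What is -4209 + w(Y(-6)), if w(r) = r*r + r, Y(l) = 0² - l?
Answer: -4167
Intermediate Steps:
Y(l) = -l (Y(l) = 0 - l = -l)
w(r) = r + r² (w(r) = r² + r = r + r²)
-4209 + w(Y(-6)) = -4209 + (-1*(-6))*(1 - 1*(-6)) = -4209 + 6*(1 + 6) = -4209 + 6*7 = -4209 + 42 = -4167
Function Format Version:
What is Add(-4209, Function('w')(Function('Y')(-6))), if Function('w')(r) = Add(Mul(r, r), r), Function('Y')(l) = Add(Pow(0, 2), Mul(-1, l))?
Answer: -4167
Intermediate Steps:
Function('Y')(l) = Mul(-1, l) (Function('Y')(l) = Add(0, Mul(-1, l)) = Mul(-1, l))
Function('w')(r) = Add(r, Pow(r, 2)) (Function('w')(r) = Add(Pow(r, 2), r) = Add(r, Pow(r, 2)))
Add(-4209, Function('w')(Function('Y')(-6))) = Add(-4209, Mul(Mul(-1, -6), Add(1, Mul(-1, -6)))) = Add(-4209, Mul(6, Add(1, 6))) = Add(-4209, Mul(6, 7)) = Add(-4209, 42) = -4167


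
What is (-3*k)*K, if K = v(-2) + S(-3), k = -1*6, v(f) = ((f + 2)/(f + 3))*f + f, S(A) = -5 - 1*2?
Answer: -162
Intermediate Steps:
S(A) = -7 (S(A) = -5 - 2 = -7)
v(f) = f + f*(2 + f)/(3 + f) (v(f) = ((2 + f)/(3 + f))*f + f = f*(2 + f)/(3 + f) + f = f + f*(2 + f)/(3 + f))
k = -6
K = -9 (K = -2*(5 + 2*(-2))/(3 - 2) - 7 = -2*(5 - 4)/1 - 7 = -2*1*1 - 7 = -2 - 7 = -9)
(-3*k)*K = -3*(-6)*(-9) = 18*(-9) = -162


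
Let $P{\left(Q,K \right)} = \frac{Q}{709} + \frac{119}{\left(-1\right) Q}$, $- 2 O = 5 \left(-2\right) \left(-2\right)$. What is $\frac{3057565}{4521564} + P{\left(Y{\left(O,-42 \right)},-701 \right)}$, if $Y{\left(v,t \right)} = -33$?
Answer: $\frac{149367580451}{35263677636} \approx 4.2357$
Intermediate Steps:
$O = -10$ ($O = - \frac{5 \left(-2\right) \left(-2\right)}{2} = - \frac{\left(-10\right) \left(-2\right)}{2} = \left(- \frac{1}{2}\right) 20 = -10$)
$P{\left(Q,K \right)} = - \frac{119}{Q} + \frac{Q}{709}$ ($P{\left(Q,K \right)} = Q \frac{1}{709} + 119 \left(- \frac{1}{Q}\right) = \frac{Q}{709} - \frac{119}{Q} = - \frac{119}{Q} + \frac{Q}{709}$)
$\frac{3057565}{4521564} + P{\left(Y{\left(O,-42 \right)},-701 \right)} = \frac{3057565}{4521564} + \left(- \frac{119}{-33} + \frac{1}{709} \left(-33\right)\right) = 3057565 \cdot \frac{1}{4521564} - - \frac{83282}{23397} = \frac{3057565}{4521564} + \left(\frac{119}{33} - \frac{33}{709}\right) = \frac{3057565}{4521564} + \frac{83282}{23397} = \frac{149367580451}{35263677636}$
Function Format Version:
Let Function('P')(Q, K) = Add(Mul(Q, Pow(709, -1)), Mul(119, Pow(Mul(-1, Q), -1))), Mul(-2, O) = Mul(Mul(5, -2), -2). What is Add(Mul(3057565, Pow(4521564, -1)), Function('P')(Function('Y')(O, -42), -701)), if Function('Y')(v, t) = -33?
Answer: Rational(149367580451, 35263677636) ≈ 4.2357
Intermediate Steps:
O = -10 (O = Mul(Rational(-1, 2), Mul(Mul(5, -2), -2)) = Mul(Rational(-1, 2), Mul(-10, -2)) = Mul(Rational(-1, 2), 20) = -10)
Function('P')(Q, K) = Add(Mul(-119, Pow(Q, -1)), Mul(Rational(1, 709), Q)) (Function('P')(Q, K) = Add(Mul(Q, Rational(1, 709)), Mul(119, Mul(-1, Pow(Q, -1)))) = Add(Mul(Rational(1, 709), Q), Mul(-119, Pow(Q, -1))) = Add(Mul(-119, Pow(Q, -1)), Mul(Rational(1, 709), Q)))
Add(Mul(3057565, Pow(4521564, -1)), Function('P')(Function('Y')(O, -42), -701)) = Add(Mul(3057565, Pow(4521564, -1)), Add(Mul(-119, Pow(-33, -1)), Mul(Rational(1, 709), -33))) = Add(Mul(3057565, Rational(1, 4521564)), Add(Mul(-119, Rational(-1, 33)), Rational(-33, 709))) = Add(Rational(3057565, 4521564), Add(Rational(119, 33), Rational(-33, 709))) = Add(Rational(3057565, 4521564), Rational(83282, 23397)) = Rational(149367580451, 35263677636)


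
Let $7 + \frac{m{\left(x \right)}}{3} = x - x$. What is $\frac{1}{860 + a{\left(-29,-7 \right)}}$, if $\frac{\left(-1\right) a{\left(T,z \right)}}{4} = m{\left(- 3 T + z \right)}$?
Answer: $\frac{1}{944} \approx 0.0010593$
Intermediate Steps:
$m{\left(x \right)} = -21$ ($m{\left(x \right)} = -21 + 3 \left(x - x\right) = -21 + 3 \cdot 0 = -21 + 0 = -21$)
$a{\left(T,z \right)} = 84$ ($a{\left(T,z \right)} = \left(-4\right) \left(-21\right) = 84$)
$\frac{1}{860 + a{\left(-29,-7 \right)}} = \frac{1}{860 + 84} = \frac{1}{944}$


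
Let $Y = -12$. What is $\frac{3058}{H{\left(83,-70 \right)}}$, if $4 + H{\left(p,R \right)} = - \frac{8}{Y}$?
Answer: $- \frac{4587}{5} \approx -917.4$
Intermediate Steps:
$H{\left(p,R \right)} = - \frac{10}{3}$ ($H{\left(p,R \right)} = -4 - \frac{8}{-12} = -4 - - \frac{2}{3} = -4 + \frac{2}{3} = - \frac{10}{3}$)
$\frac{3058}{H{\left(83,-70 \right)}} = \frac{3058}{- \frac{10}{3}} = 3058 \left(- \frac{3}{10}\right) = - \frac{4587}{5}$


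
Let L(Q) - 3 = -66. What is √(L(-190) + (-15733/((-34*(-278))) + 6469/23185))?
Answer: I*√773018165809151935/109572310 ≈ 8.0241*I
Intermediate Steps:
L(Q) = -63 (L(Q) = 3 - 66 = -63)
√(L(-190) + (-15733/((-34*(-278))) + 6469/23185)) = √(-63 + (-15733/((-34*(-278))) + 6469/23185)) = √(-63 + (-15733/9452 + 6469*(1/23185))) = √(-63 + (-15733*1/9452 + 6469/23185)) = √(-63 + (-15733/9452 + 6469/23185)) = √(-63 - 303624617/219144620) = √(-14109735677/219144620) = I*√773018165809151935/109572310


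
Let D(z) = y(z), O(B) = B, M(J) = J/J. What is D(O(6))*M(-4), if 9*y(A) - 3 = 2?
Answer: 5/9 ≈ 0.55556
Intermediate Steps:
M(J) = 1
y(A) = 5/9 (y(A) = ⅓ + (⅑)*2 = ⅓ + 2/9 = 5/9)
D(z) = 5/9
D(O(6))*M(-4) = (5/9)*1 = 5/9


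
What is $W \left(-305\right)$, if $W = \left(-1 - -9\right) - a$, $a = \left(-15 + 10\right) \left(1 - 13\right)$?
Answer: $15860$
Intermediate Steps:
$a = 60$ ($a = \left(-5\right) \left(-12\right) = 60$)
$W = -52$ ($W = \left(-1 - -9\right) - 60 = \left(-1 + 9\right) - 60 = 8 - 60 = -52$)
$W \left(-305\right) = \left(-52\right) \left(-305\right) = 15860$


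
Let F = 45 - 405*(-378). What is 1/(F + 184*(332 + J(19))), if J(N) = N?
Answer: 1/217719 ≈ 4.5931e-6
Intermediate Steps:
F = 153135 (F = 45 + 153090 = 153135)
1/(F + 184*(332 + J(19))) = 1/(153135 + 184*(332 + 19)) = 1/(153135 + 184*351) = 1/(153135 + 64584) = 1/217719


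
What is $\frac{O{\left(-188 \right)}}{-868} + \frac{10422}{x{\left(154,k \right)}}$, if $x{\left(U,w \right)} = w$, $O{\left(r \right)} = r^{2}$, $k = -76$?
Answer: $- \frac{1466555}{8246} \approx -177.85$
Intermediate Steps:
$\frac{O{\left(-188 \right)}}{-868} + \frac{10422}{x{\left(154,k \right)}} = \frac{\left(-188\right)^{2}}{-868} + \frac{10422}{-76} = 35344 \left(- \frac{1}{868}\right) + 10422 \left(- \frac{1}{76}\right) = - \frac{8836}{217} - \frac{5211}{38} = - \frac{1466555}{8246}$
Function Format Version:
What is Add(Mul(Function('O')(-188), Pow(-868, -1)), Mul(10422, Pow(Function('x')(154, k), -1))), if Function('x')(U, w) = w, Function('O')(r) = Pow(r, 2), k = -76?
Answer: Rational(-1466555, 8246) ≈ -177.85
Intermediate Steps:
Add(Mul(Function('O')(-188), Pow(-868, -1)), Mul(10422, Pow(Function('x')(154, k), -1))) = Add(Mul(Pow(-188, 2), Pow(-868, -1)), Mul(10422, Pow(-76, -1))) = Add(Mul(35344, Rational(-1, 868)), Mul(10422, Rational(-1, 76))) = Add(Rational(-8836, 217), Rational(-5211, 38)) = Rational(-1466555, 8246)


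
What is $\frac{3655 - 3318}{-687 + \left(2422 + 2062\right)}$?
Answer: $\frac{337}{3797} \approx 0.088754$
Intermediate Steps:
$\frac{3655 - 3318}{-687 + \left(2422 + 2062\right)} = \frac{337}{-687 + 4484} = \frac{337}{3797}$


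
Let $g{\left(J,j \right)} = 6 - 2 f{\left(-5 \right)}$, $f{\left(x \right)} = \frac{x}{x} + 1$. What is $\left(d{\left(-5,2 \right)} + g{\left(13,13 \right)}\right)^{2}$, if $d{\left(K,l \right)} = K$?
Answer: $9$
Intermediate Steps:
$f{\left(x \right)} = 2$ ($f{\left(x \right)} = 1 + 1 = 2$)
$g{\left(J,j \right)} = 2$ ($g{\left(J,j \right)} = 6 - 4 = 2$)
$\left(d{\left(-5,2 \right)} + g{\left(13,13 \right)}\right)^{2} = \left(-5 + 2\right)^{2} = \left(-3\right)^{2} = 9$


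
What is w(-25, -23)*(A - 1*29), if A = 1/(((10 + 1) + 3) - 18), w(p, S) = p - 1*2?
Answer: 3159/4 ≈ 789.75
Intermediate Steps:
w(p, S) = -2 + p (w(p, S) = p - 2 = -2 + p)
A = -¼ (A = 1/((11 + 3) - 18) = 1/(14 - 18) = 1/(-4) = -¼ ≈ -0.25000)
w(-25, -23)*(A - 1*29) = (-2 - 25)*(-¼ - 1*29) = -27*(-¼ - 29) = -27*(-117/4) = 3159/4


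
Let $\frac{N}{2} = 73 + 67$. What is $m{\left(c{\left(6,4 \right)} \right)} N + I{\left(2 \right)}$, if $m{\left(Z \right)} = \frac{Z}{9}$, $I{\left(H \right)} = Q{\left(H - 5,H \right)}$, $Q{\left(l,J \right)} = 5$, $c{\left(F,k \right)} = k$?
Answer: $\frac{1165}{9} \approx 129.44$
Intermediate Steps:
$N = 280$ ($N = 2 \left(73 + 67\right) = 2 \cdot 140 = 280$)
$I{\left(H \right)} = 5$
$m{\left(Z \right)} = \frac{Z}{9}$ ($m{\left(Z \right)} = Z \frac{1}{9} = \frac{Z}{9}$)
$m{\left(c{\left(6,4 \right)} \right)} N + I{\left(2 \right)} = \frac{1}{9} \cdot 4 \cdot 280 + 5 = \frac{4}{9} \cdot 280 + 5 = \frac{1120}{9} + 5 = \frac{1165}{9}$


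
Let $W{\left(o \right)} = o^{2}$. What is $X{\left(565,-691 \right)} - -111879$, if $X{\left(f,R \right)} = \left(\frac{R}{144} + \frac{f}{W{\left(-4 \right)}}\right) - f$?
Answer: $\frac{8016805}{72} \approx 1.1134 \cdot 10^{5}$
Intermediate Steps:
$X{\left(f,R \right)} = - \frac{15 f}{16} + \frac{R}{144}$ ($X{\left(f,R \right)} = \left(\frac{R}{144} + \frac{f}{\left(-4\right)^{2}}\right) - f = \left(R \frac{1}{144} + \frac{f}{16}\right) - f = \left(\frac{R}{144} + f \frac{1}{16}\right) - f = \left(\frac{R}{144} + \frac{f}{16}\right) - f = \left(\frac{f}{16} + \frac{R}{144}\right) - f = - \frac{15 f}{16} + \frac{R}{144}$)
$X{\left(565,-691 \right)} - -111879 = \left(\left(- \frac{15}{16}\right) 565 + \frac{1}{144} \left(-691\right)\right) - -111879 = \left(- \frac{8475}{16} - \frac{691}{144}\right) + 111879 = - \frac{38483}{72} + 111879 = \frac{8016805}{72}$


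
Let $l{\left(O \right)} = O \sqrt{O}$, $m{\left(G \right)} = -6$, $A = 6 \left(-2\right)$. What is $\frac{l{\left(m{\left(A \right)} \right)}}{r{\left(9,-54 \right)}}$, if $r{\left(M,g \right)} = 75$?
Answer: $- \frac{2 i \sqrt{6}}{25} \approx - 0.19596 i$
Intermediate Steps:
$A = -12$
$l{\left(O \right)} = O^{\frac{3}{2}}$
$\frac{l{\left(m{\left(A \right)} \right)}}{r{\left(9,-54 \right)}} = \frac{\left(-6\right)^{\frac{3}{2}}}{75} = - 6 i \sqrt{6} \cdot \frac{1}{75} = - \frac{2 i \sqrt{6}}{25}$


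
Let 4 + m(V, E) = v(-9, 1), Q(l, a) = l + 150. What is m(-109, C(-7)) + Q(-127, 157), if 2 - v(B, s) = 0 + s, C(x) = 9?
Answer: 20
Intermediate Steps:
Q(l, a) = 150 + l
v(B, s) = 2 - s (v(B, s) = 2 - (0 + s) = 2 - s)
m(V, E) = -3 (m(V, E) = -4 + (2 - 1*1) = -4 + (2 - 1) = -4 + 1 = -3)
m(-109, C(-7)) + Q(-127, 157) = -3 + (150 - 127) = -3 + 23 = 20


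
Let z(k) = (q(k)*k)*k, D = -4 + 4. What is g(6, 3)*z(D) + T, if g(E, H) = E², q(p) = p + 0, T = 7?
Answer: 7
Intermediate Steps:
q(p) = p
D = 0
z(k) = k³ (z(k) = (k*k)*k = k²*k = k³)
g(6, 3)*z(D) + T = 6²*0³ + 7 = 36*0 + 7 = 0 + 7 = 7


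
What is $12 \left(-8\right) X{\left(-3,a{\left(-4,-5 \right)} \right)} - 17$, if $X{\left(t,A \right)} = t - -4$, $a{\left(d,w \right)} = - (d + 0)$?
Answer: $-113$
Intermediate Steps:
$a{\left(d,w \right)} = - d$
$X{\left(t,A \right)} = 4 + t$ ($X{\left(t,A \right)} = t + 4 = 4 + t$)
$12 \left(-8\right) X{\left(-3,a{\left(-4,-5 \right)} \right)} - 17 = 12 \left(-8\right) \left(4 - 3\right) - 17 = \left(-96\right) 1 - 17 = -96 - 17 = -113$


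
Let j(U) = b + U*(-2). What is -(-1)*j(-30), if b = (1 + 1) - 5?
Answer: 57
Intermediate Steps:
b = -3 (b = 2 - 5 = -3)
j(U) = -3 - 2*U (j(U) = -3 + U*(-2) = -3 - 2*U)
-(-1)*j(-30) = -(-1)*(-3 - 2*(-30)) = -(-1)*(-3 + 60) = -(-1)*57 = -1*(-57) = 57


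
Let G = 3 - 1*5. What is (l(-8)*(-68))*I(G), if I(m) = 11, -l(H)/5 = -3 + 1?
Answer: -7480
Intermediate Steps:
G = -2 (G = 3 - 5 = -2)
l(H) = 10 (l(H) = -5*(-3 + 1) = -5*(-2) = 10)
(l(-8)*(-68))*I(G) = (10*(-68))*11 = -680*11 = -7480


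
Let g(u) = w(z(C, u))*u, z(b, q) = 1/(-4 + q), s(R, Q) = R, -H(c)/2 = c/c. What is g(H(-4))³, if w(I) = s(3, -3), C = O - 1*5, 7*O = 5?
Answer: -216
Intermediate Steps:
O = 5/7 (O = (⅐)*5 = 5/7 ≈ 0.71429)
H(c) = -2 (H(c) = -2*c/c = -2*1 = -2)
C = -30/7 (C = 5/7 - 1*5 = 5/7 - 5 = -30/7 ≈ -4.2857)
w(I) = 3
g(u) = 3*u
g(H(-4))³ = (3*(-2))³ = (-6)³ = -216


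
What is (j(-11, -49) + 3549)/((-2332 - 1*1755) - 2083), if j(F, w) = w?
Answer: -350/617 ≈ -0.56726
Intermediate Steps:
(j(-11, -49) + 3549)/((-2332 - 1*1755) - 2083) = (-49 + 3549)/((-2332 - 1*1755) - 2083) = 3500/((-2332 - 1755) - 2083) = 3500/(-4087 - 2083) = 3500/(-6170) = 3500*(-1/6170) = -350/617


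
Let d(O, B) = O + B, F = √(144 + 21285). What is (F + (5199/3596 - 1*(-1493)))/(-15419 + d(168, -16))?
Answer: -5374027/54900132 - √2381/5089 ≈ -0.10748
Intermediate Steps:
F = 3*√2381 (F = √21429 = 3*√2381 ≈ 146.39)
d(O, B) = B + O
(F + (5199/3596 - 1*(-1493)))/(-15419 + d(168, -16)) = (3*√2381 + (5199/3596 - 1*(-1493)))/(-15419 + (-16 + 168)) = (3*√2381 + (5199*(1/3596) + 1493))/(-15419 + 152) = (3*√2381 + (5199/3596 + 1493))/(-15267) = (3*√2381 + 5374027/3596)*(-1/15267) = (5374027/3596 + 3*√2381)*(-1/15267) = -5374027/54900132 - √2381/5089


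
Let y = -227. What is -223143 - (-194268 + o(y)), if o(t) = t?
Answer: -28648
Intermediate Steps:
-223143 - (-194268 + o(y)) = -223143 - (-194268 - 227) = -223143 - 1*(-194495) = -223143 + 194495 = -28648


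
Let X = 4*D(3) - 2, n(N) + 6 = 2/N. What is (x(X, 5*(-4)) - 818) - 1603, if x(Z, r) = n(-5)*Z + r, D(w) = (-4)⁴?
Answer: -44909/5 ≈ -8981.8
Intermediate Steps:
D(w) = 256
n(N) = -6 + 2/N
X = 1022 (X = 4*256 - 2 = 1024 - 2 = 1022)
x(Z, r) = r - 32*Z/5 (x(Z, r) = (-6 + 2/(-5))*Z + r = (-6 + 2*(-⅕))*Z + r = (-6 - ⅖)*Z + r = -32*Z/5 + r = r - 32*Z/5)
(x(X, 5*(-4)) - 818) - 1603 = ((5*(-4) - 32/5*1022) - 818) - 1603 = ((-20 - 32704/5) - 818) - 1603 = (-32804/5 - 818) - 1603 = -36894/5 - 1603 = -44909/5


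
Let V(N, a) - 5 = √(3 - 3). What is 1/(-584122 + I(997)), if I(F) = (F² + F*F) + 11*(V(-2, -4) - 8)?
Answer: 1/1403863 ≈ 7.1232e-7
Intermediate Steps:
V(N, a) = 5 (V(N, a) = 5 + √(3 - 3) = 5 + √0 = 5 + 0 = 5)
I(F) = -33 + 2*F² (I(F) = (F² + F*F) + 11*(5 - 8) = (F² + F²) + 11*(-3) = 2*F² - 33 = -33 + 2*F²)
1/(-584122 + I(997)) = 1/(-584122 + (-33 + 2*997²)) = 1/(-584122 + (-33 + 2*994009)) = 1/(-584122 + (-33 + 1988018)) = 1/(-584122 + 1987985) = 1/1403863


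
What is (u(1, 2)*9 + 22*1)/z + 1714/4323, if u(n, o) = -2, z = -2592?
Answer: 368783/933768 ≈ 0.39494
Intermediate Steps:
(u(1, 2)*9 + 22*1)/z + 1714/4323 = (-2*9 + 22*1)/(-2592) + 1714/4323 = (-18 + 22)*(-1/2592) + 1714*(1/4323) = 4*(-1/2592) + 1714/4323 = -1/648 + 1714/4323 = 368783/933768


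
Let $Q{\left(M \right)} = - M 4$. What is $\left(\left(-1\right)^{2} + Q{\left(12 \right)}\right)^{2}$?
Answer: $2209$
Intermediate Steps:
$Q{\left(M \right)} = - 4 M$
$\left(\left(-1\right)^{2} + Q{\left(12 \right)}\right)^{2} = \left(\left(-1\right)^{2} - 48\right)^{2} = \left(1 - 48\right)^{2} = \left(-47\right)^{2} = 2209$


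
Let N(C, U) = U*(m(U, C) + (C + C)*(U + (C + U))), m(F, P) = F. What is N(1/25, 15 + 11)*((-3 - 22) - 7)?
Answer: -15684864/625 ≈ -25096.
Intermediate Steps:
N(C, U) = U*(U + 2*C*(C + 2*U)) (N(C, U) = U*(U + (C + C)*(U + (C + U))) = U*(U + (2*C)*(C + 2*U)) = U*(U + 2*C*(C + 2*U)))
N(1/25, 15 + 11)*((-3 - 22) - 7) = ((15 + 11)*((15 + 11) + 2*(1/25)**2 + 4*(15 + 11)/25))*((-3 - 22) - 7) = (26*(26 + 2*(1/25)**2 + 4*(1/25)*26))*(-25 - 7) = (26*(26 + 2*(1/625) + 104/25))*(-32) = (26*(26 + 2/625 + 104/25))*(-32) = (26*(18852/625))*(-32) = (490152/625)*(-32) = -15684864/625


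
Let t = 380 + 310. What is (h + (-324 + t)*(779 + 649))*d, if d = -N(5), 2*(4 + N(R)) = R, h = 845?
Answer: 1570479/2 ≈ 7.8524e+5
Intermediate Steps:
N(R) = -4 + R/2
d = 3/2 (d = -(-4 + (½)*5) = -(-4 + 5/2) = -1*(-3/2) = 3/2 ≈ 1.5000)
t = 690
(h + (-324 + t)*(779 + 649))*d = (845 + (-324 + 690)*(779 + 649))*(3/2) = (845 + 366*1428)*(3/2) = (845 + 522648)*(3/2) = 523493*(3/2) = 1570479/2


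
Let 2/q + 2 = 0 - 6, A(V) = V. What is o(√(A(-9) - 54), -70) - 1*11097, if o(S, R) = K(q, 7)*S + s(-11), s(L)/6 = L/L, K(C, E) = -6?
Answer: -11091 - 18*I*√7 ≈ -11091.0 - 47.624*I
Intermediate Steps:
q = -¼ (q = 2/(-2 + (0 - 6)) = 2/(-2 - 6) = 2/(-8) = 2*(-⅛) = -¼ ≈ -0.25000)
s(L) = 6 (s(L) = 6*(L/L) = 6*1 = 6)
o(S, R) = 6 - 6*S (o(S, R) = -6*S + 6 = 6 - 6*S)
o(√(A(-9) - 54), -70) - 1*11097 = (6 - 6*√(-9 - 54)) - 1*11097 = (6 - 18*I*√7) - 11097 = -11091 - 18*I*√7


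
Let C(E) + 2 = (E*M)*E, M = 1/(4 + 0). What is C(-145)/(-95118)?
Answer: -21017/380472 ≈ -0.055239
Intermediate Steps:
M = 1/4 ≈ 0.25000
C(E) = -2 + E**2/4 (C(E) = -2 + (E*(1/4))*E = -2 + (E/4)*E = -2 + E**2/4)
C(-145)/(-95118) = (-2 + (1/4)*(-145)**2)/(-95118) = (-2 + (1/4)*21025)*(-1/95118) = (-2 + 21025/4)*(-1/95118) = (21017/4)*(-1/95118) = -21017/380472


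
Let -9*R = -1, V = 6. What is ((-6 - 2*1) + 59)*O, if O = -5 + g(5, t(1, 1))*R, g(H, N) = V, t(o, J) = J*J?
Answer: -221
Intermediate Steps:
t(o, J) = J²
g(H, N) = 6
R = ⅑ (R = -⅑*(-1) = ⅑ ≈ 0.11111)
O = -13/3 (O = -5 + 6*(⅑) = -5 + ⅔ = -13/3 ≈ -4.3333)
((-6 - 2*1) + 59)*O = ((-6 - 2*1) + 59)*(-13/3) = ((-6 - 2) + 59)*(-13/3) = (-8 + 59)*(-13/3) = 51*(-13/3) = -221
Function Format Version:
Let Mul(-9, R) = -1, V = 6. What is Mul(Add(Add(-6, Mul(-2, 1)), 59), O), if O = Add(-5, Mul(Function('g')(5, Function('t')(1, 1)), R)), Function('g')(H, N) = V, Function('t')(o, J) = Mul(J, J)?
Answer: -221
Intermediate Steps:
Function('t')(o, J) = Pow(J, 2)
Function('g')(H, N) = 6
R = Rational(1, 9) (R = Mul(Rational(-1, 9), -1) = Rational(1, 9) ≈ 0.11111)
O = Rational(-13, 3) (O = Add(-5, Mul(6, Rational(1, 9))) = Add(-5, Rational(2, 3)) = Rational(-13, 3) ≈ -4.3333)
Mul(Add(Add(-6, Mul(-2, 1)), 59), O) = Mul(Add(Add(-6, Mul(-2, 1)), 59), Rational(-13, 3)) = Mul(Add(Add(-6, -2), 59), Rational(-13, 3)) = Mul(Add(-8, 59), Rational(-13, 3)) = Mul(51, Rational(-13, 3)) = -221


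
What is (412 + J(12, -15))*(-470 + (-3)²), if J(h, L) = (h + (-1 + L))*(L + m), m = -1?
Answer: -219436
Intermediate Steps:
J(h, L) = (-1 + L)*(-1 + L + h) (J(h, L) = (h + (-1 + L))*(L - 1) = (-1 + L + h)*(-1 + L) = (-1 + L)*(-1 + L + h))
(412 + J(12, -15))*(-470 + (-3)²) = (412 + (1 + (-15)² - 1*12 - 2*(-15) - 15*12))*(-470 + (-3)²) = (412 + (1 + 225 - 12 + 30 - 180))*(-470 + 9) = (412 + 64)*(-461) = 476*(-461) = -219436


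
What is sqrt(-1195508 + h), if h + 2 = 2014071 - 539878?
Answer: sqrt(278683) ≈ 527.90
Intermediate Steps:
h = 1474191 (h = -2 + (2014071 - 539878) = -2 + 1474193 = 1474191)
sqrt(-1195508 + h) = sqrt(-1195508 + 1474191) = sqrt(278683)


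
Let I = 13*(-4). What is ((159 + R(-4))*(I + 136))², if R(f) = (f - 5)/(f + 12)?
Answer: 703469529/4 ≈ 1.7587e+8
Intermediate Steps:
I = -52
R(f) = (-5 + f)/(12 + f)
((159 + R(-4))*(I + 136))² = ((159 + (-5 - 4)/(12 - 4))*(-52 + 136))² = ((159 - 9/8)*84)² = ((1263/8)*84)² = (26523/2)² = 703469529/4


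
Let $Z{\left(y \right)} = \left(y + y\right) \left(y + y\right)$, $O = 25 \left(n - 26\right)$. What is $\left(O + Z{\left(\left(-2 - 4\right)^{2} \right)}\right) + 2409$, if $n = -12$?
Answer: $6643$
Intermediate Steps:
$O = -950$ ($O = 25 \left(-12 - 26\right) = 25 \left(-38\right) = -950$)
$Z{\left(y \right)} = 4 y^{2}$ ($Z{\left(y \right)} = 2 y 2 y = 4 y^{2}$)
$\left(O + Z{\left(\left(-2 - 4\right)^{2} \right)}\right) + 2409 = \left(-950 + 4 \left(\left(-2 - 4\right)^{2}\right)^{2}\right) + 2409 = \left(-950 + 4 \left(\left(-6\right)^{2}\right)^{2}\right) + 2409 = \left(-950 + 4 \cdot 36^{2}\right) + 2409 = \left(-950 + 4 \cdot 1296\right) + 2409 = \left(-950 + 5184\right) + 2409 = 4234 + 2409 = 6643$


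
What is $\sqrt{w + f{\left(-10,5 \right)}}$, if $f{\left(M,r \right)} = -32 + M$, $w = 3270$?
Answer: $2 \sqrt{807} \approx 56.815$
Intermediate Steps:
$\sqrt{w + f{\left(-10,5 \right)}} = \sqrt{3270 - 42} = \sqrt{3228} = 2 \sqrt{807}$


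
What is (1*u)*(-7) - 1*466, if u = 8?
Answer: -522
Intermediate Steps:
(1*u)*(-7) - 1*466 = (1*8)*(-7) - 1*466 = 8*(-7) - 466 = -56 - 466 = -522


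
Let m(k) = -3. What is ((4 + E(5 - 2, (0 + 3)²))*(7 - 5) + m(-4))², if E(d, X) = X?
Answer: 529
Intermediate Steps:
((4 + E(5 - 2, (0 + 3)²))*(7 - 5) + m(-4))² = ((4 + (0 + 3)²)*(7 - 5) - 3)² = ((4 + 3²)*2 - 3)² = ((4 + 9)*2 - 3)² = (13*2 - 3)² = (26 - 3)² = 23² = 529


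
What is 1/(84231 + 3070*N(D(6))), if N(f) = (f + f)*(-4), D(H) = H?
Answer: -1/63129 ≈ -1.5841e-5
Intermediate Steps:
N(f) = -8*f (N(f) = (2*f)*(-4) = -8*f)
1/(84231 + 3070*N(D(6))) = 1/(84231 + 3070*(-8*6)) = 1/(84231 + 3070*(-48)) = 1/(84231 - 147360) = 1/(-63129) = -1/63129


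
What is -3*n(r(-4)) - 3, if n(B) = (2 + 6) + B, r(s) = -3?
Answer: -18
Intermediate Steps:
n(B) = 8 + B
-3*n(r(-4)) - 3 = -3*(8 - 3) - 3 = -3*5 - 3 = -15 - 3 = -18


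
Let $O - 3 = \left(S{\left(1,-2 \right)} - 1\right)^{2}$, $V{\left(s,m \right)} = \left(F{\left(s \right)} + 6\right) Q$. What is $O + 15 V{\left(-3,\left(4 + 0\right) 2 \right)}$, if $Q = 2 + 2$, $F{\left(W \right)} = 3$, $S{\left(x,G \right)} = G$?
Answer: $552$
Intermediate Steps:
$Q = 4$
$V{\left(s,m \right)} = 36$ ($V{\left(s,m \right)} = \left(3 + 6\right) 4 = 9 \cdot 4 = 36$)
$O = 12$ ($O = 3 + \left(-2 - 1\right)^{2} = 3 + \left(-3\right)^{2} = 3 + 9 = 12$)
$O + 15 V{\left(-3,\left(4 + 0\right) 2 \right)} = 12 + 15 \cdot 36 = 12 + 540 = 552$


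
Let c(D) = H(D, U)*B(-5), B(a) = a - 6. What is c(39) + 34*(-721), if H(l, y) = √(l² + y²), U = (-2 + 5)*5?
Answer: -24514 - 33*√194 ≈ -24974.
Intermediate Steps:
U = 15 (U = 3*5 = 15)
B(a) = -6 + a
c(D) = -11*√(225 + D²) (c(D) = √(D² + 15²)*(-6 - 5) = √(D² + 225)*(-11) = √(225 + D²)*(-11) = -11*√(225 + D²))
c(39) + 34*(-721) = -11*√(225 + 39²) + 34*(-721) = -11*√(225 + 1521) - 24514 = -33*√194 - 24514 = -24514 - 33*√194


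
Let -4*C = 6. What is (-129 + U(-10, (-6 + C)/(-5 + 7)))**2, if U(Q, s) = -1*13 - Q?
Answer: 17424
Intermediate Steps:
C = -3/2 (C = -1/4*6 = -3/2 ≈ -1.5000)
U(Q, s) = -13 - Q
(-129 + U(-10, (-6 + C)/(-5 + 7)))**2 = (-129 + (-13 - 1*(-10)))**2 = (-129 + (-13 + 10))**2 = (-129 - 3)**2 = (-132)**2 = 17424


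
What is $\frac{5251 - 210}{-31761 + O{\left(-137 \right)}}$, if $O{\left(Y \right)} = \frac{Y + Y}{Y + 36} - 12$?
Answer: $- \frac{509141}{3208799} \approx -0.15867$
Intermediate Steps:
$O{\left(Y \right)} = -12 + \frac{2 Y}{36 + Y}$ ($O{\left(Y \right)} = \frac{2 Y}{36 + Y} - 12 = -12 + \frac{2 Y}{36 + Y}$)
$\frac{5251 - 210}{-31761 + O{\left(-137 \right)}} = \frac{5251 - 210}{-31761 + \frac{2 \left(-216 - -685\right)}{36 - 137}} = \frac{5041}{-31761 + \frac{2 \left(-216 + 685\right)}{-101}} = \frac{5041}{-31761 + 2 \left(- \frac{1}{101}\right) 469} = \frac{5041}{-31761 - \frac{938}{101}} = \frac{5041}{- \frac{3208799}{101}} = 5041 \left(- \frac{101}{3208799}\right) = - \frac{509141}{3208799}$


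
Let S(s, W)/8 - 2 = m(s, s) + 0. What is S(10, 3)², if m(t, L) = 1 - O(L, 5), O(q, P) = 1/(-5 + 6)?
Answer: 256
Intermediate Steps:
O(q, P) = 1 (O(q, P) = 1/1 = 1)
m(t, L) = 0 (m(t, L) = 1 - 1*1 = 1 - 1 = 0)
S(s, W) = 16 (S(s, W) = 16 + 8*(0 + 0) = 16 + 8*0 = 16 + 0 = 16)
S(10, 3)² = 16² = 256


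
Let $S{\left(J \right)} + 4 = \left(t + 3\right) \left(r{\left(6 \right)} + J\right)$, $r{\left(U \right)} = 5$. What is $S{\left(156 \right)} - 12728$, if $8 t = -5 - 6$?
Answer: $- \frac{99763}{8} \approx -12470.0$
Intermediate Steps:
$t = - \frac{11}{8}$ ($t = \frac{-5 - 6}{8} = \frac{1}{8} \left(-11\right) = - \frac{11}{8} \approx -1.375$)
$S{\left(J \right)} = \frac{33}{8} + \frac{13 J}{8}$ ($S{\left(J \right)} = -4 + \left(- \frac{11}{8} + 3\right) \left(5 + J\right) = -4 + \frac{13 \left(5 + J\right)}{8} = -4 + \left(\frac{65}{8} + \frac{13 J}{8}\right) = \frac{33}{8} + \frac{13 J}{8}$)
$S{\left(156 \right)} - 12728 = \left(\frac{33}{8} + \frac{13}{8} \cdot 156\right) - 12728 = \left(\frac{33}{8} + \frac{507}{2}\right) - 12728 = \frac{2061}{8} - 12728 = - \frac{99763}{8}$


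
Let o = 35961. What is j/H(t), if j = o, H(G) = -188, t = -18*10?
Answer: -35961/188 ≈ -191.28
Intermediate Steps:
t = -180
j = 35961
j/H(t) = 35961/(-188) = 35961*(-1/188) = -35961/188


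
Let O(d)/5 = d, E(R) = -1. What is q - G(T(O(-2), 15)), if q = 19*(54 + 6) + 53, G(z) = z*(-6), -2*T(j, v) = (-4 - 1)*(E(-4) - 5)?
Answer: 1103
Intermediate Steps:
O(d) = 5*d
T(j, v) = -15 (T(j, v) = -(-4 - 1)*(-1 - 5)/2 = -(-5)*(-6)/2 = -1/2*30 = -15)
G(z) = -6*z
q = 1193 (q = 19*60 + 53 = 1140 + 53 = 1193)
q - G(T(O(-2), 15)) = 1193 - (-6)*(-15) = 1193 - 1*90 = 1193 - 90 = 1103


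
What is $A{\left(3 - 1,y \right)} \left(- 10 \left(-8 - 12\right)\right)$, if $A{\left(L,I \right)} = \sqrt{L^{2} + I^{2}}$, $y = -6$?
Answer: $400 \sqrt{10} \approx 1264.9$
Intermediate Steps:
$A{\left(L,I \right)} = \sqrt{I^{2} + L^{2}}$
$A{\left(3 - 1,y \right)} \left(- 10 \left(-8 - 12\right)\right) = \sqrt{\left(-6\right)^{2} + \left(3 - 1\right)^{2}} \left(- 10 \left(-8 - 12\right)\right) = \sqrt{36 + \left(3 - 1\right)^{2}} \left(\left(-10\right) \left(-20\right)\right) = \sqrt{36 + 2^{2}} \cdot 200 = \sqrt{36 + 4} \cdot 200 = \sqrt{40} \cdot 200 = 2 \sqrt{10} \cdot 200 = 400 \sqrt{10}$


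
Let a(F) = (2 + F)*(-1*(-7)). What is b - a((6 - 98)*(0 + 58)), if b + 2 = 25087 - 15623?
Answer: 46800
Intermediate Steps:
a(F) = 14 + 7*F (a(F) = (2 + F)*7 = 14 + 7*F)
b = 9462 (b = -2 + (25087 - 15623) = -2 + 9464 = 9462)
b - a((6 - 98)*(0 + 58)) = 9462 - (14 + 7*((6 - 98)*(0 + 58))) = 9462 - (14 + 7*(-92*58)) = 9462 - (14 + 7*(-5336)) = 9462 - (14 - 37352) = 9462 - 1*(-37338) = 9462 + 37338 = 46800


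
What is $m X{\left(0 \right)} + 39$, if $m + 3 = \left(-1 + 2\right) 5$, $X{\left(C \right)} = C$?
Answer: $39$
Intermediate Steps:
$m = 2$ ($m = -3 + \left(-1 + 2\right) 5 = -3 + 1 \cdot 5 = -3 + 5 = 2$)
$m X{\left(0 \right)} + 39 = 2 \cdot 0 + 39 = 0 + 39 = 39$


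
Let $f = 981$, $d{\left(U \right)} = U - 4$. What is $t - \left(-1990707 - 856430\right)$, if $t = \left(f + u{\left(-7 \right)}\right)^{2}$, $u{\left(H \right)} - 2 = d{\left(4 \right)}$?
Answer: $3813426$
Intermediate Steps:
$d{\left(U \right)} = -4 + U$
$u{\left(H \right)} = 2$ ($u{\left(H \right)} = 2 + \left(-4 + 4\right) = 2 + 0 = 2$)
$t = 966289$ ($t = \left(981 + 2\right)^{2} = 983^{2} = 966289$)
$t - \left(-1990707 - 856430\right) = 966289 - \left(-1990707 - 856430\right) = 966289 - -2847137 = 966289 + 2847137 = 3813426$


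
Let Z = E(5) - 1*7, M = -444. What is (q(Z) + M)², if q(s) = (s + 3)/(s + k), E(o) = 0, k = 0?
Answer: 9634816/49 ≈ 1.9663e+5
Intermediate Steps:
Z = -7 (Z = 0 - 1*7 = 0 - 7 = -7)
q(s) = (3 + s)/s (q(s) = (s + 3)/(s + 0) = (3 + s)/s)
(q(Z) + M)² = ((3 - 7)/(-7) - 444)² = (-⅐*(-4) - 444)² = (4/7 - 444)² = (-3104/7)² = 9634816/49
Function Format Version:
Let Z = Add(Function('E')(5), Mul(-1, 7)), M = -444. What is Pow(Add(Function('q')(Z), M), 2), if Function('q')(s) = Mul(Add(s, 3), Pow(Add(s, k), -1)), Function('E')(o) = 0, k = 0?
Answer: Rational(9634816, 49) ≈ 1.9663e+5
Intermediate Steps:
Z = -7 (Z = Add(0, Mul(-1, 7)) = Add(0, -7) = -7)
Function('q')(s) = Mul(Pow(s, -1), Add(3, s)) (Function('q')(s) = Mul(Add(s, 3), Pow(Add(s, 0), -1)) = Mul(Add(3, s), Pow(s, -1)) = Mul(Pow(s, -1), Add(3, s)))
Pow(Add(Function('q')(Z), M), 2) = Pow(Add(Mul(Pow(-7, -1), Add(3, -7)), -444), 2) = Pow(Add(Mul(Rational(-1, 7), -4), -444), 2) = Pow(Add(Rational(4, 7), -444), 2) = Pow(Rational(-3104, 7), 2) = Rational(9634816, 49)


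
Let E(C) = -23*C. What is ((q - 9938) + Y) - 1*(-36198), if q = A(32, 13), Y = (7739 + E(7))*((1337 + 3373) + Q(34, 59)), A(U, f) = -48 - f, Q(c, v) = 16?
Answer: 35839827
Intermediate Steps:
Y = 35813628 (Y = (7739 - 23*7)*((1337 + 3373) + 16) = (7739 - 161)*(4710 + 16) = 7578*4726 = 35813628)
q = -61 (q = -48 - 1*13 = -48 - 13 = -61)
((q - 9938) + Y) - 1*(-36198) = ((-61 - 9938) + 35813628) - 1*(-36198) = (-9999 + 35813628) + 36198 = 35803629 + 36198 = 35839827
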